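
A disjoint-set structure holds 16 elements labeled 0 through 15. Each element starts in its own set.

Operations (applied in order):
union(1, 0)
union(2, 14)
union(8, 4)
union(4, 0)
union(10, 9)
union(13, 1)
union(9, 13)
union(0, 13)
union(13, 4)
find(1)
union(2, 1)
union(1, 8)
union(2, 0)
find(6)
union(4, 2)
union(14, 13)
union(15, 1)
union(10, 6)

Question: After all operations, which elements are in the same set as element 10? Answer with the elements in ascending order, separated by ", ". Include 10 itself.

Step 1: union(1, 0) -> merged; set of 1 now {0, 1}
Step 2: union(2, 14) -> merged; set of 2 now {2, 14}
Step 3: union(8, 4) -> merged; set of 8 now {4, 8}
Step 4: union(4, 0) -> merged; set of 4 now {0, 1, 4, 8}
Step 5: union(10, 9) -> merged; set of 10 now {9, 10}
Step 6: union(13, 1) -> merged; set of 13 now {0, 1, 4, 8, 13}
Step 7: union(9, 13) -> merged; set of 9 now {0, 1, 4, 8, 9, 10, 13}
Step 8: union(0, 13) -> already same set; set of 0 now {0, 1, 4, 8, 9, 10, 13}
Step 9: union(13, 4) -> already same set; set of 13 now {0, 1, 4, 8, 9, 10, 13}
Step 10: find(1) -> no change; set of 1 is {0, 1, 4, 8, 9, 10, 13}
Step 11: union(2, 1) -> merged; set of 2 now {0, 1, 2, 4, 8, 9, 10, 13, 14}
Step 12: union(1, 8) -> already same set; set of 1 now {0, 1, 2, 4, 8, 9, 10, 13, 14}
Step 13: union(2, 0) -> already same set; set of 2 now {0, 1, 2, 4, 8, 9, 10, 13, 14}
Step 14: find(6) -> no change; set of 6 is {6}
Step 15: union(4, 2) -> already same set; set of 4 now {0, 1, 2, 4, 8, 9, 10, 13, 14}
Step 16: union(14, 13) -> already same set; set of 14 now {0, 1, 2, 4, 8, 9, 10, 13, 14}
Step 17: union(15, 1) -> merged; set of 15 now {0, 1, 2, 4, 8, 9, 10, 13, 14, 15}
Step 18: union(10, 6) -> merged; set of 10 now {0, 1, 2, 4, 6, 8, 9, 10, 13, 14, 15}
Component of 10: {0, 1, 2, 4, 6, 8, 9, 10, 13, 14, 15}

Answer: 0, 1, 2, 4, 6, 8, 9, 10, 13, 14, 15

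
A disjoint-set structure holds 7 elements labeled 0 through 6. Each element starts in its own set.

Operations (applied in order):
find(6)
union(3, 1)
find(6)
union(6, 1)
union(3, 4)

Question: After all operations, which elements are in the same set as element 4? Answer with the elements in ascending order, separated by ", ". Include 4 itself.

Step 1: find(6) -> no change; set of 6 is {6}
Step 2: union(3, 1) -> merged; set of 3 now {1, 3}
Step 3: find(6) -> no change; set of 6 is {6}
Step 4: union(6, 1) -> merged; set of 6 now {1, 3, 6}
Step 5: union(3, 4) -> merged; set of 3 now {1, 3, 4, 6}
Component of 4: {1, 3, 4, 6}

Answer: 1, 3, 4, 6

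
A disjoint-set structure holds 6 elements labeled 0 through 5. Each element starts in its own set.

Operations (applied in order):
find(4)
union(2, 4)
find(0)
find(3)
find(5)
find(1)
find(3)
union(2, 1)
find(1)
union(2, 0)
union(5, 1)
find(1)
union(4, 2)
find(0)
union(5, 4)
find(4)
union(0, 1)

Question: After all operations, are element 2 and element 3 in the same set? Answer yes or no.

Step 1: find(4) -> no change; set of 4 is {4}
Step 2: union(2, 4) -> merged; set of 2 now {2, 4}
Step 3: find(0) -> no change; set of 0 is {0}
Step 4: find(3) -> no change; set of 3 is {3}
Step 5: find(5) -> no change; set of 5 is {5}
Step 6: find(1) -> no change; set of 1 is {1}
Step 7: find(3) -> no change; set of 3 is {3}
Step 8: union(2, 1) -> merged; set of 2 now {1, 2, 4}
Step 9: find(1) -> no change; set of 1 is {1, 2, 4}
Step 10: union(2, 0) -> merged; set of 2 now {0, 1, 2, 4}
Step 11: union(5, 1) -> merged; set of 5 now {0, 1, 2, 4, 5}
Step 12: find(1) -> no change; set of 1 is {0, 1, 2, 4, 5}
Step 13: union(4, 2) -> already same set; set of 4 now {0, 1, 2, 4, 5}
Step 14: find(0) -> no change; set of 0 is {0, 1, 2, 4, 5}
Step 15: union(5, 4) -> already same set; set of 5 now {0, 1, 2, 4, 5}
Step 16: find(4) -> no change; set of 4 is {0, 1, 2, 4, 5}
Step 17: union(0, 1) -> already same set; set of 0 now {0, 1, 2, 4, 5}
Set of 2: {0, 1, 2, 4, 5}; 3 is not a member.

Answer: no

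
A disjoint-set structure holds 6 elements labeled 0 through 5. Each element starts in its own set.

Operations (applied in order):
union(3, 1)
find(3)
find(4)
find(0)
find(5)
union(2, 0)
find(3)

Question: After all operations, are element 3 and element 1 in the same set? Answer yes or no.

Step 1: union(3, 1) -> merged; set of 3 now {1, 3}
Step 2: find(3) -> no change; set of 3 is {1, 3}
Step 3: find(4) -> no change; set of 4 is {4}
Step 4: find(0) -> no change; set of 0 is {0}
Step 5: find(5) -> no change; set of 5 is {5}
Step 6: union(2, 0) -> merged; set of 2 now {0, 2}
Step 7: find(3) -> no change; set of 3 is {1, 3}
Set of 3: {1, 3}; 1 is a member.

Answer: yes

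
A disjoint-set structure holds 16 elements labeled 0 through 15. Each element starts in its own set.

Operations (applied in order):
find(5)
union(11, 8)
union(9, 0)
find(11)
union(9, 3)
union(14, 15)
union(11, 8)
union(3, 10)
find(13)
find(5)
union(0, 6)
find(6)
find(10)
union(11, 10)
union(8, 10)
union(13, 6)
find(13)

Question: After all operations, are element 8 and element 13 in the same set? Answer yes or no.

Answer: yes

Derivation:
Step 1: find(5) -> no change; set of 5 is {5}
Step 2: union(11, 8) -> merged; set of 11 now {8, 11}
Step 3: union(9, 0) -> merged; set of 9 now {0, 9}
Step 4: find(11) -> no change; set of 11 is {8, 11}
Step 5: union(9, 3) -> merged; set of 9 now {0, 3, 9}
Step 6: union(14, 15) -> merged; set of 14 now {14, 15}
Step 7: union(11, 8) -> already same set; set of 11 now {8, 11}
Step 8: union(3, 10) -> merged; set of 3 now {0, 3, 9, 10}
Step 9: find(13) -> no change; set of 13 is {13}
Step 10: find(5) -> no change; set of 5 is {5}
Step 11: union(0, 6) -> merged; set of 0 now {0, 3, 6, 9, 10}
Step 12: find(6) -> no change; set of 6 is {0, 3, 6, 9, 10}
Step 13: find(10) -> no change; set of 10 is {0, 3, 6, 9, 10}
Step 14: union(11, 10) -> merged; set of 11 now {0, 3, 6, 8, 9, 10, 11}
Step 15: union(8, 10) -> already same set; set of 8 now {0, 3, 6, 8, 9, 10, 11}
Step 16: union(13, 6) -> merged; set of 13 now {0, 3, 6, 8, 9, 10, 11, 13}
Step 17: find(13) -> no change; set of 13 is {0, 3, 6, 8, 9, 10, 11, 13}
Set of 8: {0, 3, 6, 8, 9, 10, 11, 13}; 13 is a member.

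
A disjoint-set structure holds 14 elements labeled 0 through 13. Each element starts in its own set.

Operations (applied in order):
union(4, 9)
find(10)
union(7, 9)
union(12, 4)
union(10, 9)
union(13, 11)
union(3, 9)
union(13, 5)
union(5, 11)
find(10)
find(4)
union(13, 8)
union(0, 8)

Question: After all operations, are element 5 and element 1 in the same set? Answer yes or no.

Answer: no

Derivation:
Step 1: union(4, 9) -> merged; set of 4 now {4, 9}
Step 2: find(10) -> no change; set of 10 is {10}
Step 3: union(7, 9) -> merged; set of 7 now {4, 7, 9}
Step 4: union(12, 4) -> merged; set of 12 now {4, 7, 9, 12}
Step 5: union(10, 9) -> merged; set of 10 now {4, 7, 9, 10, 12}
Step 6: union(13, 11) -> merged; set of 13 now {11, 13}
Step 7: union(3, 9) -> merged; set of 3 now {3, 4, 7, 9, 10, 12}
Step 8: union(13, 5) -> merged; set of 13 now {5, 11, 13}
Step 9: union(5, 11) -> already same set; set of 5 now {5, 11, 13}
Step 10: find(10) -> no change; set of 10 is {3, 4, 7, 9, 10, 12}
Step 11: find(4) -> no change; set of 4 is {3, 4, 7, 9, 10, 12}
Step 12: union(13, 8) -> merged; set of 13 now {5, 8, 11, 13}
Step 13: union(0, 8) -> merged; set of 0 now {0, 5, 8, 11, 13}
Set of 5: {0, 5, 8, 11, 13}; 1 is not a member.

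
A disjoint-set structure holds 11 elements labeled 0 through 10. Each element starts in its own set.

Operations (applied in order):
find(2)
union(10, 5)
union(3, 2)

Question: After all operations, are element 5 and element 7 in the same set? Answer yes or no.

Answer: no

Derivation:
Step 1: find(2) -> no change; set of 2 is {2}
Step 2: union(10, 5) -> merged; set of 10 now {5, 10}
Step 3: union(3, 2) -> merged; set of 3 now {2, 3}
Set of 5: {5, 10}; 7 is not a member.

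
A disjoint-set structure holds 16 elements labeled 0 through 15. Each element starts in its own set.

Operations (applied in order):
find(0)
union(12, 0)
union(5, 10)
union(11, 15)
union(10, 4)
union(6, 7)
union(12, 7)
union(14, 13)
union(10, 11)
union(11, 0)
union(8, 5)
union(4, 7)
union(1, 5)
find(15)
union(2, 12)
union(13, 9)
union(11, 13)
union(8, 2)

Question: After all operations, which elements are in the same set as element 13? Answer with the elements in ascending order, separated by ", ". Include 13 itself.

Step 1: find(0) -> no change; set of 0 is {0}
Step 2: union(12, 0) -> merged; set of 12 now {0, 12}
Step 3: union(5, 10) -> merged; set of 5 now {5, 10}
Step 4: union(11, 15) -> merged; set of 11 now {11, 15}
Step 5: union(10, 4) -> merged; set of 10 now {4, 5, 10}
Step 6: union(6, 7) -> merged; set of 6 now {6, 7}
Step 7: union(12, 7) -> merged; set of 12 now {0, 6, 7, 12}
Step 8: union(14, 13) -> merged; set of 14 now {13, 14}
Step 9: union(10, 11) -> merged; set of 10 now {4, 5, 10, 11, 15}
Step 10: union(11, 0) -> merged; set of 11 now {0, 4, 5, 6, 7, 10, 11, 12, 15}
Step 11: union(8, 5) -> merged; set of 8 now {0, 4, 5, 6, 7, 8, 10, 11, 12, 15}
Step 12: union(4, 7) -> already same set; set of 4 now {0, 4, 5, 6, 7, 8, 10, 11, 12, 15}
Step 13: union(1, 5) -> merged; set of 1 now {0, 1, 4, 5, 6, 7, 8, 10, 11, 12, 15}
Step 14: find(15) -> no change; set of 15 is {0, 1, 4, 5, 6, 7, 8, 10, 11, 12, 15}
Step 15: union(2, 12) -> merged; set of 2 now {0, 1, 2, 4, 5, 6, 7, 8, 10, 11, 12, 15}
Step 16: union(13, 9) -> merged; set of 13 now {9, 13, 14}
Step 17: union(11, 13) -> merged; set of 11 now {0, 1, 2, 4, 5, 6, 7, 8, 9, 10, 11, 12, 13, 14, 15}
Step 18: union(8, 2) -> already same set; set of 8 now {0, 1, 2, 4, 5, 6, 7, 8, 9, 10, 11, 12, 13, 14, 15}
Component of 13: {0, 1, 2, 4, 5, 6, 7, 8, 9, 10, 11, 12, 13, 14, 15}

Answer: 0, 1, 2, 4, 5, 6, 7, 8, 9, 10, 11, 12, 13, 14, 15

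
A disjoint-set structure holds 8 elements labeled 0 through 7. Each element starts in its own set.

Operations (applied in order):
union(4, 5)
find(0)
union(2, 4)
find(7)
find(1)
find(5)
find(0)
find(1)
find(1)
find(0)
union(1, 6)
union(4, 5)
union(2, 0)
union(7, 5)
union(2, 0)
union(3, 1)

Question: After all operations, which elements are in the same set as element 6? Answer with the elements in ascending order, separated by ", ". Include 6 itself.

Answer: 1, 3, 6

Derivation:
Step 1: union(4, 5) -> merged; set of 4 now {4, 5}
Step 2: find(0) -> no change; set of 0 is {0}
Step 3: union(2, 4) -> merged; set of 2 now {2, 4, 5}
Step 4: find(7) -> no change; set of 7 is {7}
Step 5: find(1) -> no change; set of 1 is {1}
Step 6: find(5) -> no change; set of 5 is {2, 4, 5}
Step 7: find(0) -> no change; set of 0 is {0}
Step 8: find(1) -> no change; set of 1 is {1}
Step 9: find(1) -> no change; set of 1 is {1}
Step 10: find(0) -> no change; set of 0 is {0}
Step 11: union(1, 6) -> merged; set of 1 now {1, 6}
Step 12: union(4, 5) -> already same set; set of 4 now {2, 4, 5}
Step 13: union(2, 0) -> merged; set of 2 now {0, 2, 4, 5}
Step 14: union(7, 5) -> merged; set of 7 now {0, 2, 4, 5, 7}
Step 15: union(2, 0) -> already same set; set of 2 now {0, 2, 4, 5, 7}
Step 16: union(3, 1) -> merged; set of 3 now {1, 3, 6}
Component of 6: {1, 3, 6}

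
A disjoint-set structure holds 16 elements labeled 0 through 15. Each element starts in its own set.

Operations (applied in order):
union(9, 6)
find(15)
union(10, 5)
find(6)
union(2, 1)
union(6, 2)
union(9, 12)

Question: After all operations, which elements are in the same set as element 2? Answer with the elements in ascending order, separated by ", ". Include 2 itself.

Answer: 1, 2, 6, 9, 12

Derivation:
Step 1: union(9, 6) -> merged; set of 9 now {6, 9}
Step 2: find(15) -> no change; set of 15 is {15}
Step 3: union(10, 5) -> merged; set of 10 now {5, 10}
Step 4: find(6) -> no change; set of 6 is {6, 9}
Step 5: union(2, 1) -> merged; set of 2 now {1, 2}
Step 6: union(6, 2) -> merged; set of 6 now {1, 2, 6, 9}
Step 7: union(9, 12) -> merged; set of 9 now {1, 2, 6, 9, 12}
Component of 2: {1, 2, 6, 9, 12}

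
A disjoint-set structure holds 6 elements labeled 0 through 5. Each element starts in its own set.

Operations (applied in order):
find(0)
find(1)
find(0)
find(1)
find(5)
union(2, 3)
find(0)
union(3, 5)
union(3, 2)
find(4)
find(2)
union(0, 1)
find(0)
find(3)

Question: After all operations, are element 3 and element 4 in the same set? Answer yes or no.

Answer: no

Derivation:
Step 1: find(0) -> no change; set of 0 is {0}
Step 2: find(1) -> no change; set of 1 is {1}
Step 3: find(0) -> no change; set of 0 is {0}
Step 4: find(1) -> no change; set of 1 is {1}
Step 5: find(5) -> no change; set of 5 is {5}
Step 6: union(2, 3) -> merged; set of 2 now {2, 3}
Step 7: find(0) -> no change; set of 0 is {0}
Step 8: union(3, 5) -> merged; set of 3 now {2, 3, 5}
Step 9: union(3, 2) -> already same set; set of 3 now {2, 3, 5}
Step 10: find(4) -> no change; set of 4 is {4}
Step 11: find(2) -> no change; set of 2 is {2, 3, 5}
Step 12: union(0, 1) -> merged; set of 0 now {0, 1}
Step 13: find(0) -> no change; set of 0 is {0, 1}
Step 14: find(3) -> no change; set of 3 is {2, 3, 5}
Set of 3: {2, 3, 5}; 4 is not a member.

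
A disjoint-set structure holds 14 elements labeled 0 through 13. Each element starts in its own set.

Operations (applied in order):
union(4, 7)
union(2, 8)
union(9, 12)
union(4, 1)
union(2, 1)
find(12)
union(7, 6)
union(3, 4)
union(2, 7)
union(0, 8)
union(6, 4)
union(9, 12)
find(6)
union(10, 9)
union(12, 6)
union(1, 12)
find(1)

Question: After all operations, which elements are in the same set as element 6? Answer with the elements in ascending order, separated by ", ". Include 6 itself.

Answer: 0, 1, 2, 3, 4, 6, 7, 8, 9, 10, 12

Derivation:
Step 1: union(4, 7) -> merged; set of 4 now {4, 7}
Step 2: union(2, 8) -> merged; set of 2 now {2, 8}
Step 3: union(9, 12) -> merged; set of 9 now {9, 12}
Step 4: union(4, 1) -> merged; set of 4 now {1, 4, 7}
Step 5: union(2, 1) -> merged; set of 2 now {1, 2, 4, 7, 8}
Step 6: find(12) -> no change; set of 12 is {9, 12}
Step 7: union(7, 6) -> merged; set of 7 now {1, 2, 4, 6, 7, 8}
Step 8: union(3, 4) -> merged; set of 3 now {1, 2, 3, 4, 6, 7, 8}
Step 9: union(2, 7) -> already same set; set of 2 now {1, 2, 3, 4, 6, 7, 8}
Step 10: union(0, 8) -> merged; set of 0 now {0, 1, 2, 3, 4, 6, 7, 8}
Step 11: union(6, 4) -> already same set; set of 6 now {0, 1, 2, 3, 4, 6, 7, 8}
Step 12: union(9, 12) -> already same set; set of 9 now {9, 12}
Step 13: find(6) -> no change; set of 6 is {0, 1, 2, 3, 4, 6, 7, 8}
Step 14: union(10, 9) -> merged; set of 10 now {9, 10, 12}
Step 15: union(12, 6) -> merged; set of 12 now {0, 1, 2, 3, 4, 6, 7, 8, 9, 10, 12}
Step 16: union(1, 12) -> already same set; set of 1 now {0, 1, 2, 3, 4, 6, 7, 8, 9, 10, 12}
Step 17: find(1) -> no change; set of 1 is {0, 1, 2, 3, 4, 6, 7, 8, 9, 10, 12}
Component of 6: {0, 1, 2, 3, 4, 6, 7, 8, 9, 10, 12}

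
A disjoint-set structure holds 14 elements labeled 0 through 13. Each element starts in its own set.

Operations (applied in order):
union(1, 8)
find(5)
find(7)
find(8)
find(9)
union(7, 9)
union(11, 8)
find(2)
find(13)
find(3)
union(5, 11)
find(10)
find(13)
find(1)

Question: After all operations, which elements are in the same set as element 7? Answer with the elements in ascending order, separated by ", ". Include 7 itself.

Step 1: union(1, 8) -> merged; set of 1 now {1, 8}
Step 2: find(5) -> no change; set of 5 is {5}
Step 3: find(7) -> no change; set of 7 is {7}
Step 4: find(8) -> no change; set of 8 is {1, 8}
Step 5: find(9) -> no change; set of 9 is {9}
Step 6: union(7, 9) -> merged; set of 7 now {7, 9}
Step 7: union(11, 8) -> merged; set of 11 now {1, 8, 11}
Step 8: find(2) -> no change; set of 2 is {2}
Step 9: find(13) -> no change; set of 13 is {13}
Step 10: find(3) -> no change; set of 3 is {3}
Step 11: union(5, 11) -> merged; set of 5 now {1, 5, 8, 11}
Step 12: find(10) -> no change; set of 10 is {10}
Step 13: find(13) -> no change; set of 13 is {13}
Step 14: find(1) -> no change; set of 1 is {1, 5, 8, 11}
Component of 7: {7, 9}

Answer: 7, 9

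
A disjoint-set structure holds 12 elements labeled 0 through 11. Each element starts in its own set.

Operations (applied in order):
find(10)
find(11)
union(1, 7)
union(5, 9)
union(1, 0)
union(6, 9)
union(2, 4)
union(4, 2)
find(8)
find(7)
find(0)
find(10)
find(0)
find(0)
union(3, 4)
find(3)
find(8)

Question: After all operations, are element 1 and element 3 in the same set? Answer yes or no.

Answer: no

Derivation:
Step 1: find(10) -> no change; set of 10 is {10}
Step 2: find(11) -> no change; set of 11 is {11}
Step 3: union(1, 7) -> merged; set of 1 now {1, 7}
Step 4: union(5, 9) -> merged; set of 5 now {5, 9}
Step 5: union(1, 0) -> merged; set of 1 now {0, 1, 7}
Step 6: union(6, 9) -> merged; set of 6 now {5, 6, 9}
Step 7: union(2, 4) -> merged; set of 2 now {2, 4}
Step 8: union(4, 2) -> already same set; set of 4 now {2, 4}
Step 9: find(8) -> no change; set of 8 is {8}
Step 10: find(7) -> no change; set of 7 is {0, 1, 7}
Step 11: find(0) -> no change; set of 0 is {0, 1, 7}
Step 12: find(10) -> no change; set of 10 is {10}
Step 13: find(0) -> no change; set of 0 is {0, 1, 7}
Step 14: find(0) -> no change; set of 0 is {0, 1, 7}
Step 15: union(3, 4) -> merged; set of 3 now {2, 3, 4}
Step 16: find(3) -> no change; set of 3 is {2, 3, 4}
Step 17: find(8) -> no change; set of 8 is {8}
Set of 1: {0, 1, 7}; 3 is not a member.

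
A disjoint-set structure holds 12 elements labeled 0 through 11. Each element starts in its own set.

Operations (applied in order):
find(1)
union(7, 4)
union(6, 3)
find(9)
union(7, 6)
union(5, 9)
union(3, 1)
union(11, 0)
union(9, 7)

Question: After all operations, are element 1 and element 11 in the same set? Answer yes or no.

Answer: no

Derivation:
Step 1: find(1) -> no change; set of 1 is {1}
Step 2: union(7, 4) -> merged; set of 7 now {4, 7}
Step 3: union(6, 3) -> merged; set of 6 now {3, 6}
Step 4: find(9) -> no change; set of 9 is {9}
Step 5: union(7, 6) -> merged; set of 7 now {3, 4, 6, 7}
Step 6: union(5, 9) -> merged; set of 5 now {5, 9}
Step 7: union(3, 1) -> merged; set of 3 now {1, 3, 4, 6, 7}
Step 8: union(11, 0) -> merged; set of 11 now {0, 11}
Step 9: union(9, 7) -> merged; set of 9 now {1, 3, 4, 5, 6, 7, 9}
Set of 1: {1, 3, 4, 5, 6, 7, 9}; 11 is not a member.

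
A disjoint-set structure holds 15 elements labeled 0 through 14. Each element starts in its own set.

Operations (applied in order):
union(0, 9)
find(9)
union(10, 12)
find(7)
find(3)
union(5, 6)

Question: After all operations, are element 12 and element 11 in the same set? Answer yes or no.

Answer: no

Derivation:
Step 1: union(0, 9) -> merged; set of 0 now {0, 9}
Step 2: find(9) -> no change; set of 9 is {0, 9}
Step 3: union(10, 12) -> merged; set of 10 now {10, 12}
Step 4: find(7) -> no change; set of 7 is {7}
Step 5: find(3) -> no change; set of 3 is {3}
Step 6: union(5, 6) -> merged; set of 5 now {5, 6}
Set of 12: {10, 12}; 11 is not a member.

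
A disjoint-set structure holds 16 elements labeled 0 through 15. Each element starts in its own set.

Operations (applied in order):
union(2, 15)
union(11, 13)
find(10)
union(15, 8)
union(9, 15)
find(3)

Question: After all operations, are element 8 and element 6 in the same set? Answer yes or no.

Step 1: union(2, 15) -> merged; set of 2 now {2, 15}
Step 2: union(11, 13) -> merged; set of 11 now {11, 13}
Step 3: find(10) -> no change; set of 10 is {10}
Step 4: union(15, 8) -> merged; set of 15 now {2, 8, 15}
Step 5: union(9, 15) -> merged; set of 9 now {2, 8, 9, 15}
Step 6: find(3) -> no change; set of 3 is {3}
Set of 8: {2, 8, 9, 15}; 6 is not a member.

Answer: no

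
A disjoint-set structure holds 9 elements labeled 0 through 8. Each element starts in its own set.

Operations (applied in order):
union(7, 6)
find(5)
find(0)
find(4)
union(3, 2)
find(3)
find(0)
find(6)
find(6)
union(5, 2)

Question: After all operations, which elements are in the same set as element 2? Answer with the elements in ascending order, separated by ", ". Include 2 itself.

Answer: 2, 3, 5

Derivation:
Step 1: union(7, 6) -> merged; set of 7 now {6, 7}
Step 2: find(5) -> no change; set of 5 is {5}
Step 3: find(0) -> no change; set of 0 is {0}
Step 4: find(4) -> no change; set of 4 is {4}
Step 5: union(3, 2) -> merged; set of 3 now {2, 3}
Step 6: find(3) -> no change; set of 3 is {2, 3}
Step 7: find(0) -> no change; set of 0 is {0}
Step 8: find(6) -> no change; set of 6 is {6, 7}
Step 9: find(6) -> no change; set of 6 is {6, 7}
Step 10: union(5, 2) -> merged; set of 5 now {2, 3, 5}
Component of 2: {2, 3, 5}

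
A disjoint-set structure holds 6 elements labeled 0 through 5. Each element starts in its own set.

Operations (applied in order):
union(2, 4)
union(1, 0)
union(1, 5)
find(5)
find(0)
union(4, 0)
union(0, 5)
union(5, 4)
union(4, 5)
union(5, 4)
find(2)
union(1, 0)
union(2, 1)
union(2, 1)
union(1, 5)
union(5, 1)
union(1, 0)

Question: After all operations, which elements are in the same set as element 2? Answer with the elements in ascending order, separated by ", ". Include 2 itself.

Answer: 0, 1, 2, 4, 5

Derivation:
Step 1: union(2, 4) -> merged; set of 2 now {2, 4}
Step 2: union(1, 0) -> merged; set of 1 now {0, 1}
Step 3: union(1, 5) -> merged; set of 1 now {0, 1, 5}
Step 4: find(5) -> no change; set of 5 is {0, 1, 5}
Step 5: find(0) -> no change; set of 0 is {0, 1, 5}
Step 6: union(4, 0) -> merged; set of 4 now {0, 1, 2, 4, 5}
Step 7: union(0, 5) -> already same set; set of 0 now {0, 1, 2, 4, 5}
Step 8: union(5, 4) -> already same set; set of 5 now {0, 1, 2, 4, 5}
Step 9: union(4, 5) -> already same set; set of 4 now {0, 1, 2, 4, 5}
Step 10: union(5, 4) -> already same set; set of 5 now {0, 1, 2, 4, 5}
Step 11: find(2) -> no change; set of 2 is {0, 1, 2, 4, 5}
Step 12: union(1, 0) -> already same set; set of 1 now {0, 1, 2, 4, 5}
Step 13: union(2, 1) -> already same set; set of 2 now {0, 1, 2, 4, 5}
Step 14: union(2, 1) -> already same set; set of 2 now {0, 1, 2, 4, 5}
Step 15: union(1, 5) -> already same set; set of 1 now {0, 1, 2, 4, 5}
Step 16: union(5, 1) -> already same set; set of 5 now {0, 1, 2, 4, 5}
Step 17: union(1, 0) -> already same set; set of 1 now {0, 1, 2, 4, 5}
Component of 2: {0, 1, 2, 4, 5}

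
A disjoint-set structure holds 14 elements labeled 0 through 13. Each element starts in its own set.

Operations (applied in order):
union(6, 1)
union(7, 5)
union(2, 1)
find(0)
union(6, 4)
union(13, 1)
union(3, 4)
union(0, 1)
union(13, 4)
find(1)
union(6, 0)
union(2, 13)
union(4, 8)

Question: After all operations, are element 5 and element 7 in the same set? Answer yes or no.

Step 1: union(6, 1) -> merged; set of 6 now {1, 6}
Step 2: union(7, 5) -> merged; set of 7 now {5, 7}
Step 3: union(2, 1) -> merged; set of 2 now {1, 2, 6}
Step 4: find(0) -> no change; set of 0 is {0}
Step 5: union(6, 4) -> merged; set of 6 now {1, 2, 4, 6}
Step 6: union(13, 1) -> merged; set of 13 now {1, 2, 4, 6, 13}
Step 7: union(3, 4) -> merged; set of 3 now {1, 2, 3, 4, 6, 13}
Step 8: union(0, 1) -> merged; set of 0 now {0, 1, 2, 3, 4, 6, 13}
Step 9: union(13, 4) -> already same set; set of 13 now {0, 1, 2, 3, 4, 6, 13}
Step 10: find(1) -> no change; set of 1 is {0, 1, 2, 3, 4, 6, 13}
Step 11: union(6, 0) -> already same set; set of 6 now {0, 1, 2, 3, 4, 6, 13}
Step 12: union(2, 13) -> already same set; set of 2 now {0, 1, 2, 3, 4, 6, 13}
Step 13: union(4, 8) -> merged; set of 4 now {0, 1, 2, 3, 4, 6, 8, 13}
Set of 5: {5, 7}; 7 is a member.

Answer: yes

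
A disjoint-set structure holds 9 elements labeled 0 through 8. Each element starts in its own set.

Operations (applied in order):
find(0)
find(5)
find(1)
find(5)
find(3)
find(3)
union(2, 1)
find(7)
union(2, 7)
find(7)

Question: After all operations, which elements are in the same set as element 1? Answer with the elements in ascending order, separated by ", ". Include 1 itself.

Step 1: find(0) -> no change; set of 0 is {0}
Step 2: find(5) -> no change; set of 5 is {5}
Step 3: find(1) -> no change; set of 1 is {1}
Step 4: find(5) -> no change; set of 5 is {5}
Step 5: find(3) -> no change; set of 3 is {3}
Step 6: find(3) -> no change; set of 3 is {3}
Step 7: union(2, 1) -> merged; set of 2 now {1, 2}
Step 8: find(7) -> no change; set of 7 is {7}
Step 9: union(2, 7) -> merged; set of 2 now {1, 2, 7}
Step 10: find(7) -> no change; set of 7 is {1, 2, 7}
Component of 1: {1, 2, 7}

Answer: 1, 2, 7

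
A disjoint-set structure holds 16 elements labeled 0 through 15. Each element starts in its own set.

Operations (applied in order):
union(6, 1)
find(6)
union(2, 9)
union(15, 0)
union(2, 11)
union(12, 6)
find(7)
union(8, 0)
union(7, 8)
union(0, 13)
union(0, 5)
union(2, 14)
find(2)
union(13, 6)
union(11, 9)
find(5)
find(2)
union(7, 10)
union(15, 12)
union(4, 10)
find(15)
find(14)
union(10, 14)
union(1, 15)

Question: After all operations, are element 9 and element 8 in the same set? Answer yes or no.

Step 1: union(6, 1) -> merged; set of 6 now {1, 6}
Step 2: find(6) -> no change; set of 6 is {1, 6}
Step 3: union(2, 9) -> merged; set of 2 now {2, 9}
Step 4: union(15, 0) -> merged; set of 15 now {0, 15}
Step 5: union(2, 11) -> merged; set of 2 now {2, 9, 11}
Step 6: union(12, 6) -> merged; set of 12 now {1, 6, 12}
Step 7: find(7) -> no change; set of 7 is {7}
Step 8: union(8, 0) -> merged; set of 8 now {0, 8, 15}
Step 9: union(7, 8) -> merged; set of 7 now {0, 7, 8, 15}
Step 10: union(0, 13) -> merged; set of 0 now {0, 7, 8, 13, 15}
Step 11: union(0, 5) -> merged; set of 0 now {0, 5, 7, 8, 13, 15}
Step 12: union(2, 14) -> merged; set of 2 now {2, 9, 11, 14}
Step 13: find(2) -> no change; set of 2 is {2, 9, 11, 14}
Step 14: union(13, 6) -> merged; set of 13 now {0, 1, 5, 6, 7, 8, 12, 13, 15}
Step 15: union(11, 9) -> already same set; set of 11 now {2, 9, 11, 14}
Step 16: find(5) -> no change; set of 5 is {0, 1, 5, 6, 7, 8, 12, 13, 15}
Step 17: find(2) -> no change; set of 2 is {2, 9, 11, 14}
Step 18: union(7, 10) -> merged; set of 7 now {0, 1, 5, 6, 7, 8, 10, 12, 13, 15}
Step 19: union(15, 12) -> already same set; set of 15 now {0, 1, 5, 6, 7, 8, 10, 12, 13, 15}
Step 20: union(4, 10) -> merged; set of 4 now {0, 1, 4, 5, 6, 7, 8, 10, 12, 13, 15}
Step 21: find(15) -> no change; set of 15 is {0, 1, 4, 5, 6, 7, 8, 10, 12, 13, 15}
Step 22: find(14) -> no change; set of 14 is {2, 9, 11, 14}
Step 23: union(10, 14) -> merged; set of 10 now {0, 1, 2, 4, 5, 6, 7, 8, 9, 10, 11, 12, 13, 14, 15}
Step 24: union(1, 15) -> already same set; set of 1 now {0, 1, 2, 4, 5, 6, 7, 8, 9, 10, 11, 12, 13, 14, 15}
Set of 9: {0, 1, 2, 4, 5, 6, 7, 8, 9, 10, 11, 12, 13, 14, 15}; 8 is a member.

Answer: yes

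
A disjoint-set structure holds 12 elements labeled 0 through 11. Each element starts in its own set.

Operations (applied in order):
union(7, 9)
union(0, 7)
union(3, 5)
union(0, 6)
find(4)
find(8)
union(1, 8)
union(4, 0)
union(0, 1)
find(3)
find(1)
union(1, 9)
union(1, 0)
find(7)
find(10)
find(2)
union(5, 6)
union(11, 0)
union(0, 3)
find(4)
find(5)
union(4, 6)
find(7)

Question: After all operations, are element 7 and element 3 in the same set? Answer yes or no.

Answer: yes

Derivation:
Step 1: union(7, 9) -> merged; set of 7 now {7, 9}
Step 2: union(0, 7) -> merged; set of 0 now {0, 7, 9}
Step 3: union(3, 5) -> merged; set of 3 now {3, 5}
Step 4: union(0, 6) -> merged; set of 0 now {0, 6, 7, 9}
Step 5: find(4) -> no change; set of 4 is {4}
Step 6: find(8) -> no change; set of 8 is {8}
Step 7: union(1, 8) -> merged; set of 1 now {1, 8}
Step 8: union(4, 0) -> merged; set of 4 now {0, 4, 6, 7, 9}
Step 9: union(0, 1) -> merged; set of 0 now {0, 1, 4, 6, 7, 8, 9}
Step 10: find(3) -> no change; set of 3 is {3, 5}
Step 11: find(1) -> no change; set of 1 is {0, 1, 4, 6, 7, 8, 9}
Step 12: union(1, 9) -> already same set; set of 1 now {0, 1, 4, 6, 7, 8, 9}
Step 13: union(1, 0) -> already same set; set of 1 now {0, 1, 4, 6, 7, 8, 9}
Step 14: find(7) -> no change; set of 7 is {0, 1, 4, 6, 7, 8, 9}
Step 15: find(10) -> no change; set of 10 is {10}
Step 16: find(2) -> no change; set of 2 is {2}
Step 17: union(5, 6) -> merged; set of 5 now {0, 1, 3, 4, 5, 6, 7, 8, 9}
Step 18: union(11, 0) -> merged; set of 11 now {0, 1, 3, 4, 5, 6, 7, 8, 9, 11}
Step 19: union(0, 3) -> already same set; set of 0 now {0, 1, 3, 4, 5, 6, 7, 8, 9, 11}
Step 20: find(4) -> no change; set of 4 is {0, 1, 3, 4, 5, 6, 7, 8, 9, 11}
Step 21: find(5) -> no change; set of 5 is {0, 1, 3, 4, 5, 6, 7, 8, 9, 11}
Step 22: union(4, 6) -> already same set; set of 4 now {0, 1, 3, 4, 5, 6, 7, 8, 9, 11}
Step 23: find(7) -> no change; set of 7 is {0, 1, 3, 4, 5, 6, 7, 8, 9, 11}
Set of 7: {0, 1, 3, 4, 5, 6, 7, 8, 9, 11}; 3 is a member.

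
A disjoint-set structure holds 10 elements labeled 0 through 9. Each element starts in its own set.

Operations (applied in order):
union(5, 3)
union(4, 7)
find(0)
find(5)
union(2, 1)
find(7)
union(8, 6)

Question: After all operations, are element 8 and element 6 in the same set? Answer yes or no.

Answer: yes

Derivation:
Step 1: union(5, 3) -> merged; set of 5 now {3, 5}
Step 2: union(4, 7) -> merged; set of 4 now {4, 7}
Step 3: find(0) -> no change; set of 0 is {0}
Step 4: find(5) -> no change; set of 5 is {3, 5}
Step 5: union(2, 1) -> merged; set of 2 now {1, 2}
Step 6: find(7) -> no change; set of 7 is {4, 7}
Step 7: union(8, 6) -> merged; set of 8 now {6, 8}
Set of 8: {6, 8}; 6 is a member.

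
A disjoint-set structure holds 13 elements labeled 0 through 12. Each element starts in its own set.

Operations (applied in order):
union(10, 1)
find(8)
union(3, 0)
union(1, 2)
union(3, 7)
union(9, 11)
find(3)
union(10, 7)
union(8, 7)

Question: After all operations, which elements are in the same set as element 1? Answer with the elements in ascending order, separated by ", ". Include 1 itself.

Step 1: union(10, 1) -> merged; set of 10 now {1, 10}
Step 2: find(8) -> no change; set of 8 is {8}
Step 3: union(3, 0) -> merged; set of 3 now {0, 3}
Step 4: union(1, 2) -> merged; set of 1 now {1, 2, 10}
Step 5: union(3, 7) -> merged; set of 3 now {0, 3, 7}
Step 6: union(9, 11) -> merged; set of 9 now {9, 11}
Step 7: find(3) -> no change; set of 3 is {0, 3, 7}
Step 8: union(10, 7) -> merged; set of 10 now {0, 1, 2, 3, 7, 10}
Step 9: union(8, 7) -> merged; set of 8 now {0, 1, 2, 3, 7, 8, 10}
Component of 1: {0, 1, 2, 3, 7, 8, 10}

Answer: 0, 1, 2, 3, 7, 8, 10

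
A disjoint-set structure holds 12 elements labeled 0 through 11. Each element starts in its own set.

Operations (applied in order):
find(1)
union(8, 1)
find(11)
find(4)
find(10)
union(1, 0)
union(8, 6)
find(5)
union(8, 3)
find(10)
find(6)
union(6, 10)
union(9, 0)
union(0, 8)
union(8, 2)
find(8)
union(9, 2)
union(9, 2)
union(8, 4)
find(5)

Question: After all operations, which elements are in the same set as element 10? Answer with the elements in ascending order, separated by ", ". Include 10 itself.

Answer: 0, 1, 2, 3, 4, 6, 8, 9, 10

Derivation:
Step 1: find(1) -> no change; set of 1 is {1}
Step 2: union(8, 1) -> merged; set of 8 now {1, 8}
Step 3: find(11) -> no change; set of 11 is {11}
Step 4: find(4) -> no change; set of 4 is {4}
Step 5: find(10) -> no change; set of 10 is {10}
Step 6: union(1, 0) -> merged; set of 1 now {0, 1, 8}
Step 7: union(8, 6) -> merged; set of 8 now {0, 1, 6, 8}
Step 8: find(5) -> no change; set of 5 is {5}
Step 9: union(8, 3) -> merged; set of 8 now {0, 1, 3, 6, 8}
Step 10: find(10) -> no change; set of 10 is {10}
Step 11: find(6) -> no change; set of 6 is {0, 1, 3, 6, 8}
Step 12: union(6, 10) -> merged; set of 6 now {0, 1, 3, 6, 8, 10}
Step 13: union(9, 0) -> merged; set of 9 now {0, 1, 3, 6, 8, 9, 10}
Step 14: union(0, 8) -> already same set; set of 0 now {0, 1, 3, 6, 8, 9, 10}
Step 15: union(8, 2) -> merged; set of 8 now {0, 1, 2, 3, 6, 8, 9, 10}
Step 16: find(8) -> no change; set of 8 is {0, 1, 2, 3, 6, 8, 9, 10}
Step 17: union(9, 2) -> already same set; set of 9 now {0, 1, 2, 3, 6, 8, 9, 10}
Step 18: union(9, 2) -> already same set; set of 9 now {0, 1, 2, 3, 6, 8, 9, 10}
Step 19: union(8, 4) -> merged; set of 8 now {0, 1, 2, 3, 4, 6, 8, 9, 10}
Step 20: find(5) -> no change; set of 5 is {5}
Component of 10: {0, 1, 2, 3, 4, 6, 8, 9, 10}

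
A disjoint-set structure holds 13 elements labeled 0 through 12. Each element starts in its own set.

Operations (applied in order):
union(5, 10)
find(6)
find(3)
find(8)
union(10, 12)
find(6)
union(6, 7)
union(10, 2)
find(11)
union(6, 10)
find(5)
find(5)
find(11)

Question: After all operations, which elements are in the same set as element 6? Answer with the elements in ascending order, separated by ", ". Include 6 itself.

Step 1: union(5, 10) -> merged; set of 5 now {5, 10}
Step 2: find(6) -> no change; set of 6 is {6}
Step 3: find(3) -> no change; set of 3 is {3}
Step 4: find(8) -> no change; set of 8 is {8}
Step 5: union(10, 12) -> merged; set of 10 now {5, 10, 12}
Step 6: find(6) -> no change; set of 6 is {6}
Step 7: union(6, 7) -> merged; set of 6 now {6, 7}
Step 8: union(10, 2) -> merged; set of 10 now {2, 5, 10, 12}
Step 9: find(11) -> no change; set of 11 is {11}
Step 10: union(6, 10) -> merged; set of 6 now {2, 5, 6, 7, 10, 12}
Step 11: find(5) -> no change; set of 5 is {2, 5, 6, 7, 10, 12}
Step 12: find(5) -> no change; set of 5 is {2, 5, 6, 7, 10, 12}
Step 13: find(11) -> no change; set of 11 is {11}
Component of 6: {2, 5, 6, 7, 10, 12}

Answer: 2, 5, 6, 7, 10, 12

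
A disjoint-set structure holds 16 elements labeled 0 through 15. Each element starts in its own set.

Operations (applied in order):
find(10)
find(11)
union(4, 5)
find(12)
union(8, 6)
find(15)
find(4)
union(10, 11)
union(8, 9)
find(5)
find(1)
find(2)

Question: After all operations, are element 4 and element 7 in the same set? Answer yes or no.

Answer: no

Derivation:
Step 1: find(10) -> no change; set of 10 is {10}
Step 2: find(11) -> no change; set of 11 is {11}
Step 3: union(4, 5) -> merged; set of 4 now {4, 5}
Step 4: find(12) -> no change; set of 12 is {12}
Step 5: union(8, 6) -> merged; set of 8 now {6, 8}
Step 6: find(15) -> no change; set of 15 is {15}
Step 7: find(4) -> no change; set of 4 is {4, 5}
Step 8: union(10, 11) -> merged; set of 10 now {10, 11}
Step 9: union(8, 9) -> merged; set of 8 now {6, 8, 9}
Step 10: find(5) -> no change; set of 5 is {4, 5}
Step 11: find(1) -> no change; set of 1 is {1}
Step 12: find(2) -> no change; set of 2 is {2}
Set of 4: {4, 5}; 7 is not a member.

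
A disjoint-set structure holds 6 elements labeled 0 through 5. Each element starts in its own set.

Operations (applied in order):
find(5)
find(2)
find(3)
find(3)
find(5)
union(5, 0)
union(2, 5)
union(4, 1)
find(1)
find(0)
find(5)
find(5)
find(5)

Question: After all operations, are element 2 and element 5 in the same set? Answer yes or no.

Step 1: find(5) -> no change; set of 5 is {5}
Step 2: find(2) -> no change; set of 2 is {2}
Step 3: find(3) -> no change; set of 3 is {3}
Step 4: find(3) -> no change; set of 3 is {3}
Step 5: find(5) -> no change; set of 5 is {5}
Step 6: union(5, 0) -> merged; set of 5 now {0, 5}
Step 7: union(2, 5) -> merged; set of 2 now {0, 2, 5}
Step 8: union(4, 1) -> merged; set of 4 now {1, 4}
Step 9: find(1) -> no change; set of 1 is {1, 4}
Step 10: find(0) -> no change; set of 0 is {0, 2, 5}
Step 11: find(5) -> no change; set of 5 is {0, 2, 5}
Step 12: find(5) -> no change; set of 5 is {0, 2, 5}
Step 13: find(5) -> no change; set of 5 is {0, 2, 5}
Set of 2: {0, 2, 5}; 5 is a member.

Answer: yes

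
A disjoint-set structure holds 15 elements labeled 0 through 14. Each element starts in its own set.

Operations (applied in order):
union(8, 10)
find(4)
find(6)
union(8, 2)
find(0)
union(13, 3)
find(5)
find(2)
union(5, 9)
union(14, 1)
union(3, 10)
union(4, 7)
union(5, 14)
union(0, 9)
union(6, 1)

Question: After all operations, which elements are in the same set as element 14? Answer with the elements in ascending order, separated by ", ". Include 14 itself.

Answer: 0, 1, 5, 6, 9, 14

Derivation:
Step 1: union(8, 10) -> merged; set of 8 now {8, 10}
Step 2: find(4) -> no change; set of 4 is {4}
Step 3: find(6) -> no change; set of 6 is {6}
Step 4: union(8, 2) -> merged; set of 8 now {2, 8, 10}
Step 5: find(0) -> no change; set of 0 is {0}
Step 6: union(13, 3) -> merged; set of 13 now {3, 13}
Step 7: find(5) -> no change; set of 5 is {5}
Step 8: find(2) -> no change; set of 2 is {2, 8, 10}
Step 9: union(5, 9) -> merged; set of 5 now {5, 9}
Step 10: union(14, 1) -> merged; set of 14 now {1, 14}
Step 11: union(3, 10) -> merged; set of 3 now {2, 3, 8, 10, 13}
Step 12: union(4, 7) -> merged; set of 4 now {4, 7}
Step 13: union(5, 14) -> merged; set of 5 now {1, 5, 9, 14}
Step 14: union(0, 9) -> merged; set of 0 now {0, 1, 5, 9, 14}
Step 15: union(6, 1) -> merged; set of 6 now {0, 1, 5, 6, 9, 14}
Component of 14: {0, 1, 5, 6, 9, 14}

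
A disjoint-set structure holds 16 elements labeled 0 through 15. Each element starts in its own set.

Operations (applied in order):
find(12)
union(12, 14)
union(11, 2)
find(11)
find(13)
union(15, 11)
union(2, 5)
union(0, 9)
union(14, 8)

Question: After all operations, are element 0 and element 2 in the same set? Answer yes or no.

Answer: no

Derivation:
Step 1: find(12) -> no change; set of 12 is {12}
Step 2: union(12, 14) -> merged; set of 12 now {12, 14}
Step 3: union(11, 2) -> merged; set of 11 now {2, 11}
Step 4: find(11) -> no change; set of 11 is {2, 11}
Step 5: find(13) -> no change; set of 13 is {13}
Step 6: union(15, 11) -> merged; set of 15 now {2, 11, 15}
Step 7: union(2, 5) -> merged; set of 2 now {2, 5, 11, 15}
Step 8: union(0, 9) -> merged; set of 0 now {0, 9}
Step 9: union(14, 8) -> merged; set of 14 now {8, 12, 14}
Set of 0: {0, 9}; 2 is not a member.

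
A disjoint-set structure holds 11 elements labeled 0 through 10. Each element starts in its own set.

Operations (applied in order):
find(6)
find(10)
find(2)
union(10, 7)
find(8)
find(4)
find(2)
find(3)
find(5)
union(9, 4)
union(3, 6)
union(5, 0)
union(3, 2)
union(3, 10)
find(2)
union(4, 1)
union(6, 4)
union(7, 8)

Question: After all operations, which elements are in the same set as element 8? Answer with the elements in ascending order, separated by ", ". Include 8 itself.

Answer: 1, 2, 3, 4, 6, 7, 8, 9, 10

Derivation:
Step 1: find(6) -> no change; set of 6 is {6}
Step 2: find(10) -> no change; set of 10 is {10}
Step 3: find(2) -> no change; set of 2 is {2}
Step 4: union(10, 7) -> merged; set of 10 now {7, 10}
Step 5: find(8) -> no change; set of 8 is {8}
Step 6: find(4) -> no change; set of 4 is {4}
Step 7: find(2) -> no change; set of 2 is {2}
Step 8: find(3) -> no change; set of 3 is {3}
Step 9: find(5) -> no change; set of 5 is {5}
Step 10: union(9, 4) -> merged; set of 9 now {4, 9}
Step 11: union(3, 6) -> merged; set of 3 now {3, 6}
Step 12: union(5, 0) -> merged; set of 5 now {0, 5}
Step 13: union(3, 2) -> merged; set of 3 now {2, 3, 6}
Step 14: union(3, 10) -> merged; set of 3 now {2, 3, 6, 7, 10}
Step 15: find(2) -> no change; set of 2 is {2, 3, 6, 7, 10}
Step 16: union(4, 1) -> merged; set of 4 now {1, 4, 9}
Step 17: union(6, 4) -> merged; set of 6 now {1, 2, 3, 4, 6, 7, 9, 10}
Step 18: union(7, 8) -> merged; set of 7 now {1, 2, 3, 4, 6, 7, 8, 9, 10}
Component of 8: {1, 2, 3, 4, 6, 7, 8, 9, 10}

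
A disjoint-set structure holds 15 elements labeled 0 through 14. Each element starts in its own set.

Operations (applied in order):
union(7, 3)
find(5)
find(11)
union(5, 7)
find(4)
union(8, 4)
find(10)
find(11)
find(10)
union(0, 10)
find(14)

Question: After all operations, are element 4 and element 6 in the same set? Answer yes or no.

Step 1: union(7, 3) -> merged; set of 7 now {3, 7}
Step 2: find(5) -> no change; set of 5 is {5}
Step 3: find(11) -> no change; set of 11 is {11}
Step 4: union(5, 7) -> merged; set of 5 now {3, 5, 7}
Step 5: find(4) -> no change; set of 4 is {4}
Step 6: union(8, 4) -> merged; set of 8 now {4, 8}
Step 7: find(10) -> no change; set of 10 is {10}
Step 8: find(11) -> no change; set of 11 is {11}
Step 9: find(10) -> no change; set of 10 is {10}
Step 10: union(0, 10) -> merged; set of 0 now {0, 10}
Step 11: find(14) -> no change; set of 14 is {14}
Set of 4: {4, 8}; 6 is not a member.

Answer: no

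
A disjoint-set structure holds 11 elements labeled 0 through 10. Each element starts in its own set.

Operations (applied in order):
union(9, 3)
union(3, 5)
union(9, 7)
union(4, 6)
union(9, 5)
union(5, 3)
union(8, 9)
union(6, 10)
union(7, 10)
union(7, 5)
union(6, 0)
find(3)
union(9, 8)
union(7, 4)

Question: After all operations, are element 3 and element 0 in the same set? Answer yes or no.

Answer: yes

Derivation:
Step 1: union(9, 3) -> merged; set of 9 now {3, 9}
Step 2: union(3, 5) -> merged; set of 3 now {3, 5, 9}
Step 3: union(9, 7) -> merged; set of 9 now {3, 5, 7, 9}
Step 4: union(4, 6) -> merged; set of 4 now {4, 6}
Step 5: union(9, 5) -> already same set; set of 9 now {3, 5, 7, 9}
Step 6: union(5, 3) -> already same set; set of 5 now {3, 5, 7, 9}
Step 7: union(8, 9) -> merged; set of 8 now {3, 5, 7, 8, 9}
Step 8: union(6, 10) -> merged; set of 6 now {4, 6, 10}
Step 9: union(7, 10) -> merged; set of 7 now {3, 4, 5, 6, 7, 8, 9, 10}
Step 10: union(7, 5) -> already same set; set of 7 now {3, 4, 5, 6, 7, 8, 9, 10}
Step 11: union(6, 0) -> merged; set of 6 now {0, 3, 4, 5, 6, 7, 8, 9, 10}
Step 12: find(3) -> no change; set of 3 is {0, 3, 4, 5, 6, 7, 8, 9, 10}
Step 13: union(9, 8) -> already same set; set of 9 now {0, 3, 4, 5, 6, 7, 8, 9, 10}
Step 14: union(7, 4) -> already same set; set of 7 now {0, 3, 4, 5, 6, 7, 8, 9, 10}
Set of 3: {0, 3, 4, 5, 6, 7, 8, 9, 10}; 0 is a member.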